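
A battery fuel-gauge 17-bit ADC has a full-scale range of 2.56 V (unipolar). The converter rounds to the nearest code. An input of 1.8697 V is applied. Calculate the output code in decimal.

code 95729

With 131072 levels over 2.56 V, one step is 19.53 µV.
(V_in − V_low)/LSB = (1.8697 − 0) / 1.95313e-05 = 95728.640.
round(95728.640) = 95729.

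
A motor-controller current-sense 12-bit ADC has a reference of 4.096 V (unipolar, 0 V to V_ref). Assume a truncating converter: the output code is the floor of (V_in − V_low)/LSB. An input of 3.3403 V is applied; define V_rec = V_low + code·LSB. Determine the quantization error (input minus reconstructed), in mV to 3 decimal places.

One LSB is 4.096 V / 4096 = 1.000 mV.
(3.3403 − 0)/0.001 = 3340.3000; ⌊·⌋ gives code 3340.
V_rec = 0 + 3340·0.001 = 3.34 V.
Error = 3.3403 − 3.34 = 0.0003 V = 0.300 mV.

0.300 mV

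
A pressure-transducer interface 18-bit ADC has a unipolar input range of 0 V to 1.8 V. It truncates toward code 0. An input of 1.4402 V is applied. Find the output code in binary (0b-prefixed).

code 0b110011001101010000 (decimal 209744)

Full-scale span = 1.8 V; LSB = 1.8/2^18 = 6.87 µV.
(1.4402 − 0) / 6.86646e-06 = 209744.327 LSBs.
So the output code is 209744.
In binary (0b-prefixed): 0b110011001101010000.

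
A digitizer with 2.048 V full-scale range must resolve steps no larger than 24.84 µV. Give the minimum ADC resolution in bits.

Number of steps required ≥ 2.048 V / 24.84 µV = 82447.67.
Need 2^N ≥ 82447.67; 2^16 = 65536, 2^17 = 131072.
Minimum N = 17.

17 bits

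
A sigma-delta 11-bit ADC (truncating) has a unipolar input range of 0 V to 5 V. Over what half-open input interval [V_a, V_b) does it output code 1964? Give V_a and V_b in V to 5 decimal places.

LSB = 5/2^11 = 2.441 mV.
V_a = V_low + 1964·LSB = 4.79492 V; V_b = V_low + 1965·LSB = 4.79736 V.

[4.79492 V, 4.79736 V)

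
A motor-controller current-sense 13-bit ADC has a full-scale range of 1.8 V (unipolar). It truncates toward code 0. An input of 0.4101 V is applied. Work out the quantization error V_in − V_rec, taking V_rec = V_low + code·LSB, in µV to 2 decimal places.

One LSB is 1.8 V / 8192 = 219.73 µV.
(V_in − V_low)/LSB = (0.4101 − 0)/0.000219727 = 1866.4107 → code 1866 (floor).
V_rec = 0 + 1866·0.000219727 = 0.41000977 V.
Error = 0.4101 − 0.41000977 = 9.02344e-05 V = 90.23 µV.

90.23 µV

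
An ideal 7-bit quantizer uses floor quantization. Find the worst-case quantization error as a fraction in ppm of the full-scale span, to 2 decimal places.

7812.50 ppm

Truncating → worst-case error = 1 LSB = V_FS/2^7, so 1e+06/128 = 7812.5 ppm of full scale.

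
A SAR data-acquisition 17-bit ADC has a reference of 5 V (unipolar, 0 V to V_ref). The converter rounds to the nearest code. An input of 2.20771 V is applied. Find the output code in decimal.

code 57874

With 131072 levels over 5 V, one step is 38.15 µV.
(V_in − V_low)/LSB = (2.20771 − 0) / 3.8147e-05 = 57873.793.
So the output code is 57874.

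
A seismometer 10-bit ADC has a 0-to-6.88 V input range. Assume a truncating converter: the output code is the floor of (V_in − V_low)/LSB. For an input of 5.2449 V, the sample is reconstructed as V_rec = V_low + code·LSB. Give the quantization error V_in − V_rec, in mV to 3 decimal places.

4.275 mV

One LSB is 6.88 V / 1024 = 6.719 mV.
(5.2449 − 0)/0.00671875 = 780.6363; ⌊·⌋ gives code 780.
Reconstructed: 5.240625 V.
Error = 5.2449 − 5.240625 = 0.004275 V = 4.275 mV.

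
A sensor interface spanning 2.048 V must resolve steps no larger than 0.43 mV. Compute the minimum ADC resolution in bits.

13 bits

Number of steps required ≥ 2.048 V / 0.43 mV = 4762.79.
Need 2^N ≥ 4762.79; 2^12 = 4096, 2^13 = 8192.
Minimum N = 13.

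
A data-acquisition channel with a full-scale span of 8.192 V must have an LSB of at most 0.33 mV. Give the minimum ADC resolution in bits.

15 bits

Number of steps required ≥ 8.192 V / 0.33 mV = 24824.24.
Need 2^N ≥ 24824.24; 2^14 = 16384, 2^15 = 32768.
Minimum N = 15.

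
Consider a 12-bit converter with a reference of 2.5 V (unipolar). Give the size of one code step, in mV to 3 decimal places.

Full-scale span = 2.5 V.
LSB = 2.5 / 2^12 = 2.5 / 4096 = 0.000610352 V = 0.610 mV.

0.610 mV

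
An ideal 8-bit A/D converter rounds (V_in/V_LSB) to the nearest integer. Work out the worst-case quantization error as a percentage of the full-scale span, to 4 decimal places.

0.1953 %

Rounding → worst-case error = ½ LSB = V_FS/2^9, so 100/512 = 0.195312 % of full scale.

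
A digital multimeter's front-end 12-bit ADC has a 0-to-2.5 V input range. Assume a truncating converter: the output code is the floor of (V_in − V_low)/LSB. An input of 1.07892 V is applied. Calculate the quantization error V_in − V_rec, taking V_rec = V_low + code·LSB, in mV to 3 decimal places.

Step size: 2.5 V ÷ 2^12 = 0.610 mV.
(1.07892 − 0)/0.000610352 = 1767.7025; ⌊·⌋ gives code 1767.
Reconstructed: 1.0784912 V.
Difference: 0.000428789 V → 0.429 mV.

0.429 mV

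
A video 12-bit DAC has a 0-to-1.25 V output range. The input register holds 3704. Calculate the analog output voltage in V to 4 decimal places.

1.1304 V

LSB = 1.25 V / 2^12 = 305.18 µV.
V_out = 0 + 3704 × 0.000305176 V = 1.13037 V.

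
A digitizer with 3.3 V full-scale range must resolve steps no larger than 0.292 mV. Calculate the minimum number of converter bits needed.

14 bits

Number of steps required ≥ 3.3 V / 0.292 mV = 11301.37.
Need 2^N ≥ 11301.37; 2^13 = 8192, 2^14 = 16384.
Minimum N = 14.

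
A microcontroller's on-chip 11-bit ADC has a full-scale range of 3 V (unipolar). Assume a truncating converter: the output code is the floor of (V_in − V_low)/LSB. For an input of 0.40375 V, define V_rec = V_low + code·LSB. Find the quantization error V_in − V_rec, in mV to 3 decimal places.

0.918 mV

Step size: 3 V ÷ 2^11 = 1.465 mV.
(0.40375 − 0)/0.00146484 = 275.6267; ⌊·⌋ gives code 275.
V_rec = 0 + 275·0.00146484 = 0.40283203 V.
V_in − V_rec = 0.000917969 V = 0.918 mV.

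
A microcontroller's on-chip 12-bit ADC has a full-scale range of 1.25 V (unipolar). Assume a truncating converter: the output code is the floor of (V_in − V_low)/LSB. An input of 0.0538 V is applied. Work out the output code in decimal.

Full-scale span = 1.25 V; LSB = 1.25/2^12 = 305.18 µV.
(0.0538 − 0) / 0.000305176 = 176.292 LSBs.
Floor → code 176.

code 176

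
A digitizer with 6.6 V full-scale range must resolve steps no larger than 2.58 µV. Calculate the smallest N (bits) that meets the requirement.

Number of steps required ≥ 6.6 V / 2.58 µV = 2558139.53.
Need 2^N ≥ 2558139.53; 2^21 = 2097152, 2^22 = 4194304.
Minimum N = 22.

22 bits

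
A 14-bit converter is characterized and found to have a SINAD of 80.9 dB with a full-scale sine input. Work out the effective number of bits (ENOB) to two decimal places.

ENOB = (SINAD − 1.76) / 6.02 = (80.9 − 1.76)/6.02 = 13.146.

13.15 bits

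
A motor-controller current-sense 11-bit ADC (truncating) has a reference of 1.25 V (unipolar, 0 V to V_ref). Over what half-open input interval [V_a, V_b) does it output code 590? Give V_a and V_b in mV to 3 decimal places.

[360.107 mV, 360.718 mV)

LSB = 1.25/2^11 = 0.610 mV.
V_a = V_low + 590·LSB = 0.360107 V; V_b = V_low + 591·LSB = 0.360718 V.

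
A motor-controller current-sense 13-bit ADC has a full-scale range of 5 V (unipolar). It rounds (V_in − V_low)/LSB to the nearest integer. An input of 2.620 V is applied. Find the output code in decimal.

With 8192 levels over 5 V, one step is 0.610 mV.
(2.620 − 0) / 0.000610352 = 4292.608 LSBs.
round(4292.608) = 4293.

code 4293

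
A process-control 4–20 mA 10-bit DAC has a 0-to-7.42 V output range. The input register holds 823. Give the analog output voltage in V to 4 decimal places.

LSB = 7.42 V / 2^10 = 7.246 mV.
V_out = 0 + 823 × 0.00724609 V = 5.96354 V.

5.9635 V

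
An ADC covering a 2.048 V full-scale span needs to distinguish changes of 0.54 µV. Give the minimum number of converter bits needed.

Number of steps required ≥ 2.048 V / 0.54 µV = 3792592.59.
Need 2^N ≥ 3792592.59; 2^21 = 2097152, 2^22 = 4194304.
Minimum N = 22.

22 bits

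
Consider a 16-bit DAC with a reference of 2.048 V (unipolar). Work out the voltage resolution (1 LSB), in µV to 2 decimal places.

Full-scale span = 2.048 V.
LSB = 2.048 / 2^16 = 2.048 / 65536 = 3.125e-05 V = 31.25 µV.

31.25 µV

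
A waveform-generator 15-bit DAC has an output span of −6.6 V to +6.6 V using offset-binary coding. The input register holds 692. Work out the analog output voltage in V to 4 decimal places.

LSB = 13.2 V / 2^15 = 402.83 µV.
V_out = (−6.6) + 692 × 0.000402832 V = -6.32124 V.

-6.3212 V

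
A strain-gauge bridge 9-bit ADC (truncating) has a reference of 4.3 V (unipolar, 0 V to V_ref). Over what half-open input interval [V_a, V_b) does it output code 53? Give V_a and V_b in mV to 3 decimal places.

[445.117 mV, 453.516 mV)

LSB = 4.3/2^9 = 8.398 mV.
V_a = V_low + 53·LSB = 0.445117 V; V_b = V_low + 54·LSB = 0.453516 V.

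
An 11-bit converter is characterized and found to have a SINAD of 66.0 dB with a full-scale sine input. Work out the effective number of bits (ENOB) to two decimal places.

ENOB = (SINAD − 1.76) / 6.02 = (66.0 − 1.76)/6.02 = 10.671.

10.67 bits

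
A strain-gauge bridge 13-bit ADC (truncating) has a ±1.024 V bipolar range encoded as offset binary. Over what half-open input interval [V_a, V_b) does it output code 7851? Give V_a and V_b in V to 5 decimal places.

LSB = 2.048/2^13 = 250.00 µV.
V_a = V_low + 7851·LSB = 0.93875 V; V_b = V_low + 7852·LSB = 0.939 V.

[0.93875 V, 0.93900 V)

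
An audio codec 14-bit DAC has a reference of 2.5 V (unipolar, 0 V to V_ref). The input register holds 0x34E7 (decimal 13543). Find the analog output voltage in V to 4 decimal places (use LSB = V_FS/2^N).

2.0665 V

LSB = 2.5 V / 2^14 = 152.59 µV.
Code 0x34E7 = 13543 decimal.
V_out = 0 + 13543 × 0.000152588 V = 2.0665 V.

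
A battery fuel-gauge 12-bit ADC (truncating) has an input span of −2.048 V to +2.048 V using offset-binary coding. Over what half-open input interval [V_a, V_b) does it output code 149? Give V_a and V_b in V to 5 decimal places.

[-1.89900 V, -1.89800 V)

LSB = 4.096/2^12 = 1.000 mV.
V_a = V_low + 149·LSB = -1.899 V; V_b = V_low + 150·LSB = -1.898 V.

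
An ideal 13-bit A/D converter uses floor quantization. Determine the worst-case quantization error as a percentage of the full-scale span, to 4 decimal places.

0.0122 %

Truncating → worst-case error = 1 LSB = V_FS/2^13, so 100/8192 = 0.012207 % of full scale.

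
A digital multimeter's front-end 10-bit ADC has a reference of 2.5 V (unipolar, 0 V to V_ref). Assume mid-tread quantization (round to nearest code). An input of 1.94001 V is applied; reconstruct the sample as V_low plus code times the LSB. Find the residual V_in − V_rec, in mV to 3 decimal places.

-0.908 mV

LSB = 2.5/2^10 = 2.441 mV.
Scaled input = 794.6281 LSBs, so code = 795.
Reconstructed: 1.940918 V.
V_in − V_rec = -0.000907969 V = -0.908 mV.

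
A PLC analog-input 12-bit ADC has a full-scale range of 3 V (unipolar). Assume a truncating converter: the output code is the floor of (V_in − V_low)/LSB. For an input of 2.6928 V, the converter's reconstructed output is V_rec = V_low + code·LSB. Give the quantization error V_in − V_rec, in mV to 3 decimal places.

0.417 mV

LSB = 3/2^12 = 0.732 mV.
(V_in − V_low)/LSB = (2.6928 − 0)/0.000732422 = 3676.5696 → code 3676 (floor).
Reconstructed: 2.6923828 V.
Error = 2.6928 − 2.6923828 = 0.000417188 V = 0.417 mV.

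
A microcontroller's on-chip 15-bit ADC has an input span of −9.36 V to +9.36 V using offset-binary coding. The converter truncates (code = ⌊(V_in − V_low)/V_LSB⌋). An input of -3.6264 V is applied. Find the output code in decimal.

code 10036

Full-scale span = 18.72 V; LSB = 18.72/2^15 = 0.571 mV.
Input sits at 10036.250 steps above V_low.
⌊·⌋(10036.250) = 10036.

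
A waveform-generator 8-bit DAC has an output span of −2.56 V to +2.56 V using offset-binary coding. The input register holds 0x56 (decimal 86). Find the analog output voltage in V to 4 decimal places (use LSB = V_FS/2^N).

-0.8400 V

LSB = 5.12 V / 2^8 = 20.000 mV.
Code 0x56 = 86 decimal.
V_out = (−2.56) + 86 × 0.02 V = -0.84 V.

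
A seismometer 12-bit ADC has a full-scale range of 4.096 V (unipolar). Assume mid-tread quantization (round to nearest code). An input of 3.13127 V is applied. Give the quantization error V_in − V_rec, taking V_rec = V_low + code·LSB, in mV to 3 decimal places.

0.270 mV

One LSB is 4.096 V / 4096 = 1.000 mV.
(3.13127 − 0)/0.001 = 3131.2700; round gives code 3131.
V_rec = 0 + 3131·0.001 = 3.131 V.
V_in − V_rec = 0.00027 V = 0.270 mV.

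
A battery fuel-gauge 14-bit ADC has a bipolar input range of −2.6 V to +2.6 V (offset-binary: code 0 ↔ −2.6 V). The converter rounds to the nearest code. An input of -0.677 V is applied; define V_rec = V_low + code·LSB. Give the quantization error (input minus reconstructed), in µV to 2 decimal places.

LSB = 5.2/2^14 = 317.38 µV.
Scaled input = 6058.9292 LSBs, so code = 6059.
V_rec = (−2.6) + 6059·0.000317383 = -0.67697754 V.
Error = -0.677 − (−0.67697754) = -2.24609e-05 V = -22.46 µV.

-22.46 µV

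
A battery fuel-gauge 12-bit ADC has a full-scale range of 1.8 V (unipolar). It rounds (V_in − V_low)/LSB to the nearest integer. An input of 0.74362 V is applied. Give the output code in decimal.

With 4096 levels over 1.8 V, one step is 439.45 µV.
Input sits at 1692.149 steps above V_low.
So the output code is 1692.

code 1692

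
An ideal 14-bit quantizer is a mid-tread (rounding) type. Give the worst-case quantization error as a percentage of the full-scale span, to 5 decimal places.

Rounding → worst-case error = ½ LSB = V_FS/2^15, so 100/32768 = 0.00305176 % of full scale.

0.00305 %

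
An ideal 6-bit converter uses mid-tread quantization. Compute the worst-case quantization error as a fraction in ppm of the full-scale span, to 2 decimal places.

7812.50 ppm

Rounding → worst-case error = ½ LSB = V_FS/2^7, so 1e+06/128 = 7812.5 ppm of full scale.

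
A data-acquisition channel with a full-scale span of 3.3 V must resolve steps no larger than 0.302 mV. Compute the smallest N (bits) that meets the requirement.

Number of steps required ≥ 3.3 V / 0.302 mV = 10927.15.
Need 2^N ≥ 10927.15; 2^13 = 8192, 2^14 = 16384.
Minimum N = 14.

14 bits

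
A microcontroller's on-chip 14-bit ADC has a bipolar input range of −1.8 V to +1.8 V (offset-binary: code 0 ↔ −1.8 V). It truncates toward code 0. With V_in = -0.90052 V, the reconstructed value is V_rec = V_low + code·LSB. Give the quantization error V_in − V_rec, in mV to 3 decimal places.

LSB = 3.6/2^14 = 219.73 µV.
(V_in − V_low)/LSB = (-0.90052 − (−1.8))/0.000219727 = 4093.6334 → code 4093 (floor).
V_rec = (−1.8) + 4093·0.000219727 = -0.90065918 V.
Difference: 0.00013918 V → 0.139 mV.

0.139 mV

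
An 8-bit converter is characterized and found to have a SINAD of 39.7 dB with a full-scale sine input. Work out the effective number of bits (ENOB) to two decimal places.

6.30 bits

ENOB = (SINAD − 1.76) / 6.02 = (39.7 − 1.76)/6.02 = 6.302.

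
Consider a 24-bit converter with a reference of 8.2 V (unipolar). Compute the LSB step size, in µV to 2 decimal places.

Full-scale span = 8.2 V.
LSB = 8.2 / 2^24 = 8.2 / 16777216 = 4.88758e-07 V = 0.49 µV.

0.49 µV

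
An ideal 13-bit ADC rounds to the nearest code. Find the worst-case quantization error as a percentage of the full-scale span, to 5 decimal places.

0.00610 %

Rounding → worst-case error = ½ LSB = V_FS/2^14, so 100/16384 = 0.00610352 % of full scale.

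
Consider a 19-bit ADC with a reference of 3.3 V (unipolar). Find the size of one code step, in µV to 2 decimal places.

6.29 µV

Full-scale span = 3.3 V.
LSB = 3.3 / 2^19 = 3.3 / 524288 = 6.29425e-06 V = 6.29 µV.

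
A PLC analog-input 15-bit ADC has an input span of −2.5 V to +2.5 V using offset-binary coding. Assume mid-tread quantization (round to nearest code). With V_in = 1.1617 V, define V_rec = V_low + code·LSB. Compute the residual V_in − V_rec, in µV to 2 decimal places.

One LSB is 5 V / 32768 = 152.59 µV.
(V_in − V_low)/LSB = (1.1617 − (−2.5))/0.000152588 = 23997.3171 → code 23997 (round).
Reconstructed: 1.1616516 V.
Difference: 4.83887e-05 V → 48.39 µV.

48.39 µV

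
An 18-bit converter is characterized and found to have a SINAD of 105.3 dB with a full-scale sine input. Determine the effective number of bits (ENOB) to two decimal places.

ENOB = (SINAD − 1.76) / 6.02 = (105.3 − 1.76)/6.02 = 17.199.

17.20 bits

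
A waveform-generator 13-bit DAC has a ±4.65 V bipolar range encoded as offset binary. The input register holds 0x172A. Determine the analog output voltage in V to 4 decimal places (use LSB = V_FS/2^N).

LSB = 9.3 V / 2^13 = 1.135 mV.
Code 0x172A = 5930 decimal.
V_out = (−4.65) + 5930 × 0.00113525 V = 2.08206 V.

2.0821 V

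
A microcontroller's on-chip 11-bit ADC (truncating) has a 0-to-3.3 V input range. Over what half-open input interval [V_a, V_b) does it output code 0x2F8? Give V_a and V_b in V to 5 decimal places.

LSB = 3.3/2^11 = 1.611 mV.
Code 0x2F8 = 760 decimal.
V_a = V_low + 760·LSB = 1.22461 V; V_b = V_low + 761·LSB = 1.22622 V.

[1.22461 V, 1.22622 V)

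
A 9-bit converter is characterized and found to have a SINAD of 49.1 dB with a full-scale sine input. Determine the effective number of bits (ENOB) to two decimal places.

ENOB = (SINAD − 1.76) / 6.02 = (49.1 − 1.76)/6.02 = 7.864.

7.86 bits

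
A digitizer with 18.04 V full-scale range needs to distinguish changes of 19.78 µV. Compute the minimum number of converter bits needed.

20 bits

Number of steps required ≥ 18.04 V / 19.78 µV = 912032.36.
Need 2^N ≥ 912032.36; 2^19 = 524288, 2^20 = 1048576.
Minimum N = 20.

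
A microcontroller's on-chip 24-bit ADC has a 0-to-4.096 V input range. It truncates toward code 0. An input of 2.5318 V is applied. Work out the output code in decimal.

LSB = 4.096 V / 16777216 = 0.24 µV.
(V_in − V_low)/LSB = (2.5318 − 0) / 2.44141e-07 = 10370252.800.
⌊·⌋(10370252.800) = 10370252.

code 10370252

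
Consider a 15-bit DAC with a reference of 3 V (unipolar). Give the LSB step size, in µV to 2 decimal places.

91.55 µV

Full-scale span = 3 V.
LSB = 3 / 2^15 = 3 / 32768 = 9.15527e-05 V = 91.55 µV.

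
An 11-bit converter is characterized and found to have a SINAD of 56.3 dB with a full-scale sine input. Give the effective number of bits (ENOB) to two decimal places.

9.06 bits

ENOB = (SINAD − 1.76) / 6.02 = (56.3 − 1.76)/6.02 = 9.060.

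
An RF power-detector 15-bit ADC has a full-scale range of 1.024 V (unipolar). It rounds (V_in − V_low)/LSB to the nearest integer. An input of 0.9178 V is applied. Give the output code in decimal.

LSB = 1.024 V / 32768 = 31.25 µV.
Input sits at 29369.600 steps above V_low.
So the output code is 29370.

code 29370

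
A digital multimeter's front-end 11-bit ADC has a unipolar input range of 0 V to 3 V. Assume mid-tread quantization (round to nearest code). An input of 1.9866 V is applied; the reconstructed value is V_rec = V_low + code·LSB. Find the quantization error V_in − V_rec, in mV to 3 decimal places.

0.272 mV

LSB = 3/2^11 = 1.465 mV.
Scaled input = 1356.1856 LSBs, so code = 1356.
V_rec = 0 + 1356·0.00146484 = 1.9863281 V.
Error = 1.9866 − 1.9863281 = 0.000271875 V = 0.272 mV.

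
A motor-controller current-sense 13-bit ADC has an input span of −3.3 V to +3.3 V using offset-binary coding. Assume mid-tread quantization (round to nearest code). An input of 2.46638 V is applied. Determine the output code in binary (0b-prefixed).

code 0b1101111110101 (decimal 7157)

With 8192 levels over 6.6 V, one step is 0.806 mV.
Input sits at 7157.301 steps above V_low.
Round → code 7157.
In binary (0b-prefixed): 0b1101111110101.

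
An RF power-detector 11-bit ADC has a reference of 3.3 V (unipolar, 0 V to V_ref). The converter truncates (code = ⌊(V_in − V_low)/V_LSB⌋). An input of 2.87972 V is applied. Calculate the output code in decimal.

code 1787

Full-scale span = 3.3 V; LSB = 3.3/2^11 = 1.611 mV.
(V_in − V_low)/LSB = (2.87972 − 0) / 0.00161133 = 1787.172.
Floor → code 1787.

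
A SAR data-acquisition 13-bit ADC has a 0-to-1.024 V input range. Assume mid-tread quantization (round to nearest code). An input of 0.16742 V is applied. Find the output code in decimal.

LSB = 1.024 V / 8192 = 125.00 µV.
Input sits at 1339.360 steps above V_low.
Round → code 1339.

code 1339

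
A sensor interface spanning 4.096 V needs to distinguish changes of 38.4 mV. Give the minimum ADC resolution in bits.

7 bits

Number of steps required ≥ 4.096 V / 38.4 mV = 106.67.
Need 2^N ≥ 106.67; 2^6 = 64, 2^7 = 128.
Minimum N = 7.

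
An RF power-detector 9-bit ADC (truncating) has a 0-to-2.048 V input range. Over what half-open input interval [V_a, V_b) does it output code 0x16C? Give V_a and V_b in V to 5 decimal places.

LSB = 2.048/2^9 = 4.000 mV.
Code 0x16C = 364 decimal.
V_a = V_low + 364·LSB = 1.456 V; V_b = V_low + 365·LSB = 1.46 V.

[1.45600 V, 1.46000 V)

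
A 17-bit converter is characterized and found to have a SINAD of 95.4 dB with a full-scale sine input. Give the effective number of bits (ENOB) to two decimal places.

15.55 bits

ENOB = (SINAD − 1.76) / 6.02 = (95.4 − 1.76)/6.02 = 15.555.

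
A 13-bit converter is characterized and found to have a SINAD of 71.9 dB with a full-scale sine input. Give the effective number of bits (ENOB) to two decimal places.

11.65 bits

ENOB = (SINAD − 1.76) / 6.02 = (71.9 − 1.76)/6.02 = 11.651.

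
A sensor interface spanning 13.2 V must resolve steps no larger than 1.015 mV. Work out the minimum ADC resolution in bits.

Number of steps required ≥ 13.2 V / 1.015 mV = 13004.93.
Need 2^N ≥ 13004.93; 2^13 = 8192, 2^14 = 16384.
Minimum N = 14.

14 bits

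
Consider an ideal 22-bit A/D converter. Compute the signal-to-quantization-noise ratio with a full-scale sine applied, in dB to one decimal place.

134.2 dB

SNR ≈ 6.02·N + 1.76 dB = 6.02·22 + 1.76 = 134.20 dB.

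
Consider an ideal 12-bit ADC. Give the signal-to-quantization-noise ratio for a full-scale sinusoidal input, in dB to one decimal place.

74.0 dB

SNR ≈ 6.02·N + 1.76 dB = 6.02·12 + 1.76 = 74.00 dB.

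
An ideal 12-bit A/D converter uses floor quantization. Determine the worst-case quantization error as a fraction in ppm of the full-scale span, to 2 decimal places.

Truncating → worst-case error = 1 LSB = V_FS/2^12, so 1e+06/4096 = 244.141 ppm of full scale.

244.14 ppm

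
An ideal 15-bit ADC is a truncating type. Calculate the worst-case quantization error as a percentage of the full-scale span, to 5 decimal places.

Truncating → worst-case error = 1 LSB = V_FS/2^15, so 100/32768 = 0.00305176 % of full scale.

0.00305 %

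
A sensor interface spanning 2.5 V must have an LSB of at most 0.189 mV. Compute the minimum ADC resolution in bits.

14 bits

Number of steps required ≥ 2.5 V / 0.189 mV = 13227.51.
Need 2^N ≥ 13227.51; 2^13 = 8192, 2^14 = 16384.
Minimum N = 14.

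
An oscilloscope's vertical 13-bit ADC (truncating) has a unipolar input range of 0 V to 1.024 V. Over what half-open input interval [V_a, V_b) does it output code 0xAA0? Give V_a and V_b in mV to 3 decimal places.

LSB = 1.024/2^13 = 125.00 µV.
Code 0xAA0 = 2720 decimal.
V_a = V_low + 2720·LSB = 0.34 V; V_b = V_low + 2721·LSB = 0.340125 V.

[340.000 mV, 340.125 mV)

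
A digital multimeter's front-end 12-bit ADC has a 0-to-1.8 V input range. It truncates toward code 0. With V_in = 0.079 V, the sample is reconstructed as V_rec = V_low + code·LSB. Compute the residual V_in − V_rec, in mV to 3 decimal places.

0.338 mV

One LSB is 1.8 V / 4096 = 439.45 µV.
Scaled input = 179.7689 LSBs, so code = 179.
Code 179 maps back to 0 + 179×0.000439453 V = 0.078662109 V.
Error = 0.079 − 0.078662109 = 0.000337891 V = 0.338 mV.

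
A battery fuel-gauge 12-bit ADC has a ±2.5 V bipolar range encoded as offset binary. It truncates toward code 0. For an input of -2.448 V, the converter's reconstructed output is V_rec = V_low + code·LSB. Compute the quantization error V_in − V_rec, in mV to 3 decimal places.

0.730 mV

One LSB is 5 V / 4096 = 1.221 mV.
(V_in − V_low)/LSB = (-2.448 − (−2.5))/0.0012207 = 42.5984 → code 42 (floor).
Code 42 maps back to (−2.5) + 42×0.0012207 V = -2.4487305 V.
Difference: 0.000730469 V → 0.730 mV.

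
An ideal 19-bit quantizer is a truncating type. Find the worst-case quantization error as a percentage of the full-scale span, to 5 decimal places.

0.00019 %

Truncating → worst-case error = 1 LSB = V_FS/2^19, so 100/524288 = 0.000190735 % of full scale.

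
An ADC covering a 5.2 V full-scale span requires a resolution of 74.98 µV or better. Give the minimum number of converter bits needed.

Number of steps required ≥ 5.2 V / 74.98 µV = 69351.83.
Need 2^N ≥ 69351.83; 2^16 = 65536, 2^17 = 131072.
Minimum N = 17.

17 bits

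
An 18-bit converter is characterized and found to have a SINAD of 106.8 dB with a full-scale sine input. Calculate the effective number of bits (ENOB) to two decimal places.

ENOB = (SINAD − 1.76) / 6.02 = (106.8 − 1.76)/6.02 = 17.449.

17.45 bits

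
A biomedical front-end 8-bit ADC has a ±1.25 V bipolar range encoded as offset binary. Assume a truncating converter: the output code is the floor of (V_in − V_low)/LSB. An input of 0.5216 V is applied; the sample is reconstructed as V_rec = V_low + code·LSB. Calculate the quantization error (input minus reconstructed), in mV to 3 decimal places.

One LSB is 2.5 V / 256 = 9.766 mV.
Scaled input = 181.4118 LSBs, so code = 181.
Reconstructed: 0.51757812 V.
Error = 0.5216 − 0.51757812 = 0.00402188 V = 4.022 mV.

4.022 mV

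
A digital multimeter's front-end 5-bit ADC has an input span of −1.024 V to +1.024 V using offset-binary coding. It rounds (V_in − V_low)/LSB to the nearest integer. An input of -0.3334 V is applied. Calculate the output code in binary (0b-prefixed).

Full-scale span = 2.048 V; LSB = 2.048/2^5 = 64.000 mV.
Input sits at 10.791 steps above V_low.
round(10.791) = 11.
In binary (0b-prefixed): 0b1011.

code 0b1011 (decimal 11)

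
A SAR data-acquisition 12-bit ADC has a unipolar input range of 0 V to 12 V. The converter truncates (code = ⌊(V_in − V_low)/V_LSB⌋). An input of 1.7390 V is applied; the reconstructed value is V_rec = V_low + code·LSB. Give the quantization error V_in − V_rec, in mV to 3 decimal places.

1.695 mV

LSB = 12/2^12 = 2.930 mV.
Scaled input = 593.5787 LSBs, so code = 593.
Reconstructed: 1.7373047 V.
Error = 1.7390 − 1.7373047 = 0.00169531 V = 1.695 mV.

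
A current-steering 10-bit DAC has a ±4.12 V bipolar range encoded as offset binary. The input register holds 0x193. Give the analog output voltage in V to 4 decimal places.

LSB = 8.24 V / 2^10 = 8.047 mV.
Code 0x193 = 403 decimal.
V_out = (−4.12) + 403 × 0.00804688 V = -0.877109 V.

-0.8771 V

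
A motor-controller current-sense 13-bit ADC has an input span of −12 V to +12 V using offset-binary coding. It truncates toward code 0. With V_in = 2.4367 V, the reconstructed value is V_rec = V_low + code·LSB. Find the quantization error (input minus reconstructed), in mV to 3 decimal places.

2.130 mV

Step size: 24 V ÷ 2^13 = 2.930 mV.
Scaled input = 4927.7269 LSBs, so code = 4927.
Reconstructed: 2.4345703 V.
Difference: 0.00212969 V → 2.130 mV.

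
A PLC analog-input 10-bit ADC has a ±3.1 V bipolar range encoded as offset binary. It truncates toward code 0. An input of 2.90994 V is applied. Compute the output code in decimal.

code 992

Full-scale span = 6.2 V; LSB = 6.2/2^10 = 6.055 mV.
(V_in − V_low)/LSB = (2.90994 − (−3.1)) / 0.00605469 = 992.609.
⌊·⌋(992.609) = 992.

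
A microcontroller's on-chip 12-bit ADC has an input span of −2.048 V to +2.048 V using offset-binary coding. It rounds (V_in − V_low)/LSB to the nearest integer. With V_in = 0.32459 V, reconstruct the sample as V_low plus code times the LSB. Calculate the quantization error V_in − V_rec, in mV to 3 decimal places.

-0.410 mV

Step size: 4.096 V ÷ 2^12 = 1.000 mV.
Scaled input = 2372.5900 LSBs, so code = 2373.
V_rec = (−2.048) + 2373·0.001 = 0.325 V.
Difference: -0.00041 V → -0.410 mV.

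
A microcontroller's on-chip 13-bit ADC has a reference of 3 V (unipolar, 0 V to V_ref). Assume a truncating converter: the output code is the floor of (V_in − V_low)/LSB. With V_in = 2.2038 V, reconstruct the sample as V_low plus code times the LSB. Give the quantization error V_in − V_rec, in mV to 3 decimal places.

Step size: 3 V ÷ 2^13 = 366.21 µV.
(V_in − V_low)/LSB = (2.2038 − 0)/0.000366211 = 6017.8432 → code 6017 (floor).
Code 6017 maps back to 0 + 6017×0.000366211 V = 2.2034912 V.
V_in − V_rec = 0.000308789 V = 0.309 mV.

0.309 mV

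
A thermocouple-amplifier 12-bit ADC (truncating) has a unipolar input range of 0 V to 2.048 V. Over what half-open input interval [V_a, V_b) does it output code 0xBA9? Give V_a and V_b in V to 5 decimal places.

[1.49250 V, 1.49300 V)

LSB = 2.048/2^12 = 0.500 mV.
Code 0xBA9 = 2985 decimal.
V_a = V_low + 2985·LSB = 1.4925 V; V_b = V_low + 2986·LSB = 1.493 V.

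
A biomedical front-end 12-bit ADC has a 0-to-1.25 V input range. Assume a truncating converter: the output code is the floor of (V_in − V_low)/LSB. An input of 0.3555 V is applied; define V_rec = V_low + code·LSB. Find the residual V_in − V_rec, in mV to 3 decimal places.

0.275 mV

One LSB is 1.25 V / 4096 = 305.18 µV.
(0.3555 − 0)/0.000305176 = 1164.9024; ⌊·⌋ gives code 1164.
Reconstructed: 0.35522461 V.
V_in − V_rec = 0.000275391 V = 0.275 mV.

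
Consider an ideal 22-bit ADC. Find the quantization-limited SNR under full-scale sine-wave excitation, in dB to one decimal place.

SNR ≈ 6.02·N + 1.76 dB = 6.02·22 + 1.76 = 134.20 dB.

134.2 dB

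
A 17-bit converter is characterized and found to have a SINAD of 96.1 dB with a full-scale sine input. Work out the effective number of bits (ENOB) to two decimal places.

ENOB = (SINAD − 1.76) / 6.02 = (96.1 − 1.76)/6.02 = 15.671.

15.67 bits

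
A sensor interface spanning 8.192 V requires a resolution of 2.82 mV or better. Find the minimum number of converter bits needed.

Number of steps required ≥ 8.192 V / 2.82 mV = 2904.96.
Need 2^N ≥ 2904.96; 2^11 = 2048, 2^12 = 4096.
Minimum N = 12.

12 bits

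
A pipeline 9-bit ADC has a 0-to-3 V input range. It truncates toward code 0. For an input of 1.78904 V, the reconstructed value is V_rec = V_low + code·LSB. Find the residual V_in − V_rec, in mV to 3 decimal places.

1.931 mV

LSB = 3/2^9 = 5.859 mV.
(V_in − V_low)/LSB = (1.78904 − 0)/0.00585938 = 305.3295 → code 305 (floor).
V_rec = 0 + 305·0.00585938 = 1.7871094 V.
Error = 1.78904 − 1.7871094 = 0.00193063 V = 1.931 mV.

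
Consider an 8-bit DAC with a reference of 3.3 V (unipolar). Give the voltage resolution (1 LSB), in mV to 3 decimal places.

Full-scale span = 3.3 V.
LSB = 3.3 / 2^8 = 3.3 / 256 = 0.0128906 V = 12.891 mV.

12.891 mV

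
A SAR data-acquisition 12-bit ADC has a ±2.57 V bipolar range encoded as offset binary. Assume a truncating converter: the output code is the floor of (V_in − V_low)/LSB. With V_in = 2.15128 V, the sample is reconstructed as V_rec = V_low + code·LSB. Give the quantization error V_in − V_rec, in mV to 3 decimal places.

LSB = 5.14/2^12 = 1.255 mV.
Scaled input = 3762.3274 LSBs, so code = 3762.
Code 3762 maps back to (−2.57) + 3762×0.00125488 V = 2.1508691 V.
V_in − V_rec = 0.000410859 V = 0.411 mV.

0.411 mV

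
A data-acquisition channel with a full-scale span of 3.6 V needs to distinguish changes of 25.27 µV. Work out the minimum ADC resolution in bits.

Number of steps required ≥ 3.6 V / 25.27 µV = 142461.42.
Need 2^N ≥ 142461.42; 2^17 = 131072, 2^18 = 262144.
Minimum N = 18.

18 bits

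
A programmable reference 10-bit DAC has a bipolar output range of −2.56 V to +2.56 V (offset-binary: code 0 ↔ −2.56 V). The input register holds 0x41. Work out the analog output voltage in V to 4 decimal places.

LSB = 5.12 V / 2^10 = 5.000 mV.
Code 0x41 = 65 decimal.
V_out = (−2.56) + 65 × 0.005 V = -2.235 V.

-2.2350 V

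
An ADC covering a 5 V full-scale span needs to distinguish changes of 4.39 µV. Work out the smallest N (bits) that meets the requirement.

Number of steps required ≥ 5 V / 4.39 µV = 1138952.16.
Need 2^N ≥ 1138952.16; 2^20 = 1048576, 2^21 = 2097152.
Minimum N = 21.

21 bits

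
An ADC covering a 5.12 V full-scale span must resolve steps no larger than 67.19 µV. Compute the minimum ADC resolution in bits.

17 bits

Number of steps required ≥ 5.12 V / 67.19 µV = 76201.82.
Need 2^N ≥ 76201.82; 2^16 = 65536, 2^17 = 131072.
Minimum N = 17.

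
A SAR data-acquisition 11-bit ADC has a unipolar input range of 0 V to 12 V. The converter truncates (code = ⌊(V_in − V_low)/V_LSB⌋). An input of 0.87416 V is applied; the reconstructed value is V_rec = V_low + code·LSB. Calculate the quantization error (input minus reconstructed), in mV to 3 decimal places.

1.113 mV

LSB = 12/2^11 = 5.859 mV.
(0.87416 − 0)/0.00585938 = 149.1900; ⌊·⌋ gives code 149.
Code 149 maps back to 0 + 149×0.00585938 V = 0.87304688 V.
Error = 0.87416 − 0.87304688 = 0.00111312 V = 1.113 mV.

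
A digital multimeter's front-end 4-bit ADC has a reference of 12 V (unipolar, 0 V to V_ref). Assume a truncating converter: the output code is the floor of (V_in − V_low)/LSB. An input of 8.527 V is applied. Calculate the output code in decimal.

LSB = 12 V / 16 = 0.7500 V.
(V_in − V_low)/LSB = (8.527 − 0) / 0.75 = 11.369.
⌊·⌋(11.369) = 11.

code 11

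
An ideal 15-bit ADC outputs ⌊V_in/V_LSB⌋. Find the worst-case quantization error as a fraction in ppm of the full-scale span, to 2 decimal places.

30.52 ppm

Truncating → worst-case error = 1 LSB = V_FS/2^15, so 1e+06/32768 = 30.5176 ppm of full scale.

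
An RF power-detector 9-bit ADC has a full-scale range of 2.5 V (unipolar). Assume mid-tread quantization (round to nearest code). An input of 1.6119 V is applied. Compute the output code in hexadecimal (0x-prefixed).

code 0x14A (decimal 330)

With 512 levels over 2.5 V, one step is 4.883 mV.
(1.6119 − 0) / 0.00488281 = 330.117 LSBs.
round(330.117) = 330.
In hexadecimal (0x-prefixed): 0x14A.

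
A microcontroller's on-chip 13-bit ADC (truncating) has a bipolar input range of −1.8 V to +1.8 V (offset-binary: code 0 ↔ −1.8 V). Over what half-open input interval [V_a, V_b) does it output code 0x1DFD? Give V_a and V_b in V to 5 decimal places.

LSB = 3.6/2^13 = 439.45 µV.
Code 0x1DFD = 7677 decimal.
V_a = V_low + 7677·LSB = 1.57368 V; V_b = V_low + 7678·LSB = 1.57412 V.

[1.57368 V, 1.57412 V)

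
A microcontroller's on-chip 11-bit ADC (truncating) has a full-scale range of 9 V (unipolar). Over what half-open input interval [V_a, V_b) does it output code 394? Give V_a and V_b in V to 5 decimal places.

LSB = 9/2^11 = 4.395 mV.
V_a = V_low + 394·LSB = 1.73145 V; V_b = V_low + 395·LSB = 1.73584 V.

[1.73145 V, 1.73584 V)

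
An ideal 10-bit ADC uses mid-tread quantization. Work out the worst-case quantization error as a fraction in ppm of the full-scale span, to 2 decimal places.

488.28 ppm

Rounding → worst-case error = ½ LSB = V_FS/2^11, so 1e+06/2048 = 488.281 ppm of full scale.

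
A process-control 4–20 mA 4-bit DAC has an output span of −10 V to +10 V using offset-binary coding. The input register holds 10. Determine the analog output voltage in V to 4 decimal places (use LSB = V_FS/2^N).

2.5000 V

LSB = 20 V / 2^4 = 1.2500 V.
V_out = (−10) + 10 × 1.25 V = 2.5 V.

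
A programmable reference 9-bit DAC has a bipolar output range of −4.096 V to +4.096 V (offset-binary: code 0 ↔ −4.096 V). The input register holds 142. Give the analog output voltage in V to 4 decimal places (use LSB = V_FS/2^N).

-1.8240 V

LSB = 8.192 V / 2^9 = 16.000 mV.
V_out = (−4.096) + 142 × 0.016 V = -1.824 V.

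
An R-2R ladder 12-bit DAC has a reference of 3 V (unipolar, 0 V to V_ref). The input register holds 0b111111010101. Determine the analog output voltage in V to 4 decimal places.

LSB = 3 V / 2^12 = 0.732 mV.
Code 0b111111010101 = 4053 decimal.
V_out = 0 + 4053 × 0.000732422 V = 2.96851 V.

2.9685 V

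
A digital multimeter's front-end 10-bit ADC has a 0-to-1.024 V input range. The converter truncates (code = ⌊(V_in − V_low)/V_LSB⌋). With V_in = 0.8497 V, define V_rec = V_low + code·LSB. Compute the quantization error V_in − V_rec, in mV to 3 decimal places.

0.700 mV

Step size: 1.024 V ÷ 2^10 = 1.000 mV.
Scaled input = 849.7000 LSBs, so code = 849.
Reconstructed: 0.849 V.
Difference: 0.0007 V → 0.700 mV.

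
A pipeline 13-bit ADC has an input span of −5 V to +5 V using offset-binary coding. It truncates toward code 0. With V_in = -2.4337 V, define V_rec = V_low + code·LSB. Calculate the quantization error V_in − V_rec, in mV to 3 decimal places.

0.382 mV

Step size: 10 V ÷ 2^13 = 1.221 mV.
(-2.4337 − (−5))/0.0012207 = 2102.3130; ⌊·⌋ gives code 2102.
V_rec = (−5) + 2102·0.0012207 = -2.434082 V.
Difference: 0.000382031 V → 0.382 mV.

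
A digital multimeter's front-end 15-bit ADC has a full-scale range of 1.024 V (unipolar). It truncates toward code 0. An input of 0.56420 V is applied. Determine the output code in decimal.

With 32768 levels over 1.024 V, one step is 31.25 µV.
(V_in − V_low)/LSB = (0.56420 − 0) / 3.125e-05 = 18054.400.
Floor → code 18054.

code 18054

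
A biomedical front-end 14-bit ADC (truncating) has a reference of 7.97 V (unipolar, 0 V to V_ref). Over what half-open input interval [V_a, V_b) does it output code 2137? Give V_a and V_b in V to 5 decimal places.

[1.03954 V, 1.04003 V)

LSB = 7.97/2^14 = 486.45 µV.
V_a = V_low + 2137·LSB = 1.03954 V; V_b = V_low + 2138·LSB = 1.04003 V.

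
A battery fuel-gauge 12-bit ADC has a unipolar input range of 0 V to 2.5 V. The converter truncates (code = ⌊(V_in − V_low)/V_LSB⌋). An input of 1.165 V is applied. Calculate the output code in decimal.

Full-scale span = 2.5 V; LSB = 2.5/2^12 = 0.610 mV.
(V_in − V_low)/LSB = (1.165 − 0) / 0.000610352 = 1908.736.
⌊·⌋(1908.736) = 1908.

code 1908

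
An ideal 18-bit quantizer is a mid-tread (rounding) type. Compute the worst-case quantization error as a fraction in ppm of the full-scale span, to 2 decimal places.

1.91 ppm

Rounding → worst-case error = ½ LSB = V_FS/2^19, so 1e+06/524288 = 1.90735 ppm of full scale.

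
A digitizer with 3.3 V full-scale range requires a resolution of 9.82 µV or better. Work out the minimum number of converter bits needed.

Number of steps required ≥ 3.3 V / 9.82 µV = 336048.88.
Need 2^N ≥ 336048.88; 2^18 = 262144, 2^19 = 524288.
Minimum N = 19.

19 bits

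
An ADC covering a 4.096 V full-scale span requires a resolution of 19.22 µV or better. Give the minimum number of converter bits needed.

18 bits

Number of steps required ≥ 4.096 V / 19.22 µV = 213111.34.
Need 2^N ≥ 213111.34; 2^17 = 131072, 2^18 = 262144.
Minimum N = 18.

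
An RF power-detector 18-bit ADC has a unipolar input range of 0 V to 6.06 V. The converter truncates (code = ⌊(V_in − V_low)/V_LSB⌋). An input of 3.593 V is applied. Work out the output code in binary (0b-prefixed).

code 0b100101111100100010 (decimal 155426)

With 262144 levels over 6.06 V, one step is 23.12 µV.
(3.593 − 0) / 2.31171e-05 = 155426.302 LSBs.
So the output code is 155426.
In binary (0b-prefixed): 0b100101111100100010.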